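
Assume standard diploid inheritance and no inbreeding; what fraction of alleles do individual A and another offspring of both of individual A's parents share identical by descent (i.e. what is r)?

0.5

Each parent–offspring link contributes a factor of 1/2, and independent paths through distinct common ancestors add.
Full sibs share both parents — two paths of length 2: r = 2·(1/2)^2 = 1/2.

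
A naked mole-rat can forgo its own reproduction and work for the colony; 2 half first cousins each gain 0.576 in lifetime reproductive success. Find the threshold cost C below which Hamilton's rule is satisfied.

r to a half first cousin = 0.0625 (half first cousins share one grandparent — one path of length 4: r = (1/2)^4 = 1/16).
Hamilton's rule: n·r·B > C, so the trait is favored while C < n·r·B = 2·0.0625·0.576 = 0.072.

0.072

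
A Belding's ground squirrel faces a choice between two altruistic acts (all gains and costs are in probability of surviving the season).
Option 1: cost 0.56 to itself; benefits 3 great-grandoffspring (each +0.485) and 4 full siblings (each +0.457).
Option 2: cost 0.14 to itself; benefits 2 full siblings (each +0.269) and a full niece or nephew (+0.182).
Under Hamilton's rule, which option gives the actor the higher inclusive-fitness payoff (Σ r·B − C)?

Option 1: r to a great-grandoffspring = 0.125.
Option 1: r to a full sibling = 0.5.
Option 1: Σ r·B − C = (3·0.125·0.485 + 4·0.5·0.457) − 0.56 = 0.535875.
Option 2: r to a full sibling = 0.5.
Option 2: r to a full niece or nephew = 0.25.
Option 2: Σ r·B − C = (2·0.5·0.269 + 1·0.25·0.182) − 0.14 = 0.1745.
Option 1 has the higher net inclusive-fitness payoff.

Option 1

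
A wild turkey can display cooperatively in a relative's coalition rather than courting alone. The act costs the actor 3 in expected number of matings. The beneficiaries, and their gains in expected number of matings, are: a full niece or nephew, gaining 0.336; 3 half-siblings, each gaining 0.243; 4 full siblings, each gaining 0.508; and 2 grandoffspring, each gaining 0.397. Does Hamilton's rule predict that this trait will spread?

No

Hamilton's rule: the trait is favored when the sum of r·B over every recipient exceeds the actor's cost C.
r to a full niece or nephew = 0.25 (full aunt/uncle↔niece/nephew: two paths of length 3 through the shared grandparent pair: r = 2·(1/2)^3 = 1/4).
r to a half-sibling = 1/4 (half-sibs share one parent — one path of length 2: r = (1/2)^2 = 1/4).
r to a full sibling = 0.5 (full sibs share both parents — two paths of length 2: r = 2·(1/2)^2 = 1/2).
r to a grandoffspring = 1/4 (two parent–offspring links: r = (1/2)^2 = 1/4).
Summing one r·B term per recipient: 1·0.25·0.336 + 3·0.25·0.243 + 4·0.5·0.508 + 2·0.25·0.397 = 1.48075.
1.48075 < 3: the indirect benefit is less than the cost.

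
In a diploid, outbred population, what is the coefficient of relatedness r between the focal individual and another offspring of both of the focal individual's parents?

0.5

Each parent–offspring link contributes a factor of 1/2, and independent paths through distinct common ancestors add.
Full sibs share both parents — two paths of length 2: r = 2·(1/2)^2 = 1/2.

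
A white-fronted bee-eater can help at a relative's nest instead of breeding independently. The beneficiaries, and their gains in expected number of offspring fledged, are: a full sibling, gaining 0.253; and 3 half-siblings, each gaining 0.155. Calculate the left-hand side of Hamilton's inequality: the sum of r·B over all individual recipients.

0.24275

r to a full sibling = 1/2 (full sibs share both parents — two paths of length 2: r = 2·(1/2)^2 = 1/2).
r to a half-sibling = 1/4 (half-sibs share one parent — one path of length 2: r = (1/2)^2 = 1/4).
Summing one r·B term per recipient: 1·0.5·0.253 + 3·0.25·0.155 = 0.24275.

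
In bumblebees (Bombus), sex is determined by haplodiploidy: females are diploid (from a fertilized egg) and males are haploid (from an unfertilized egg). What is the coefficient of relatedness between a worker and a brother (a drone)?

Her haploid brother carries none of their father's genes and a random half of their mother's genome; that half matches the maternal half of her own genome with probability 1/2: r = 1/2 · 1/2 = 1/4.

0.25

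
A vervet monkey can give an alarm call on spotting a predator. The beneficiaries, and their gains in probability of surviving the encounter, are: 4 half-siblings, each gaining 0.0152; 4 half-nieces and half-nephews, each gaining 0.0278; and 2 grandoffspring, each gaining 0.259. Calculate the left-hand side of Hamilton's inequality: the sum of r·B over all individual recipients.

r to a half-sibling = 0.25 (half-sibs share one parent — one path of length 2: r = (1/2)^2 = 1/4).
r to a half-niece or half-nephew = 0.125 (half-aunt/uncle↔niece/nephew: one path of length 3: r = (1/2)^3 = 1/8).
r to a grandoffspring = 0.25 (two parent–offspring links: r = (1/2)^2 = 1/4).
Summing one r·B term per recipient: 4·0.25·0.0152 + 4·0.125·0.0278 + 2·0.25·0.259 = 0.1586.

0.1586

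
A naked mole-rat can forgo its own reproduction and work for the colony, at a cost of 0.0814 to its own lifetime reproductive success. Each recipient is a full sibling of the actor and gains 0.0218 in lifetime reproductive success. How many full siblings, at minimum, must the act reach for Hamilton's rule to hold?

8

r to a full sibling = 1/2 (full sibs share both parents — two paths of length 2: r = 2·(1/2)^2 = 1/2).
Hamilton's rule: n·r·B > C  ⇒  n > C/(r·B) = 0.0814/(0.5·0.0218) = 7.468.
The smallest integer exceeding 7.468 is 8.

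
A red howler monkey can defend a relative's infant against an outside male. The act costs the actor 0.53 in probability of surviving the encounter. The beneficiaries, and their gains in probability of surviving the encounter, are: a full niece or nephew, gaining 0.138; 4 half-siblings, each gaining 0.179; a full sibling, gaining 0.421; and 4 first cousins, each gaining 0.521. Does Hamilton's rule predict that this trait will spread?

Hamilton's rule: the trait is favored when the sum of r·B over every recipient exceeds the actor's cost C.
r to a full niece or nephew = 0.25 (full aunt/uncle↔niece/nephew: two paths of length 3 through the shared grandparent pair: r = 2·(1/2)^3 = 1/4).
r to a half-sibling = 0.25 (half-sibs share one parent — one path of length 2: r = (1/2)^2 = 1/4).
r to a full sibling = 0.5 (full sibs share both parents — two paths of length 2: r = 2·(1/2)^2 = 1/2).
r to a first cousin = 1/8 (first cousins share one grandparent pair — two paths of length 4: r = 2·(1/2)^4 = 1/8).
Summing one r·B term per recipient: 1·0.25·0.138 + 4·0.25·0.179 + 1·0.5·0.421 + 4·0.125·0.521 = 0.6845.
0.6845 > 0.53: the indirect benefit exceeds the cost.

Yes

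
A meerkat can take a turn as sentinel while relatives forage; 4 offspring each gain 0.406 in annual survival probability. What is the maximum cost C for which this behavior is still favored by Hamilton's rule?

0.812

r to an offspring = 0.5 (one parent–offspring link: r = (1/2)^1 = 1/2).
Hamilton's rule: n·r·B > C, so the trait is favored while C < n·r·B = 4·0.5·0.406 = 0.812.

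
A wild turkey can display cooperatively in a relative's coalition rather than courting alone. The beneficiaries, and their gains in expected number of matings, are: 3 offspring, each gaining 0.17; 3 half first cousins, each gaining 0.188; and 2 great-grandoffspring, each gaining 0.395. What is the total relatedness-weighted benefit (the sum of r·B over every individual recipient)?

0.389

r to an offspring = 1/2 (one parent–offspring link: r = (1/2)^1 = 1/2).
r to a half first cousin = 1/16 (half first cousins share one grandparent — one path of length 4: r = (1/2)^4 = 1/16).
r to a great-grandoffspring = 0.125 (three parent–offspring links: r = (1/2)^3 = 1/8).
Summing one r·B term per recipient: 3·0.5·0.17 + 3·0.0625·0.188 + 2·0.125·0.395 = 0.389.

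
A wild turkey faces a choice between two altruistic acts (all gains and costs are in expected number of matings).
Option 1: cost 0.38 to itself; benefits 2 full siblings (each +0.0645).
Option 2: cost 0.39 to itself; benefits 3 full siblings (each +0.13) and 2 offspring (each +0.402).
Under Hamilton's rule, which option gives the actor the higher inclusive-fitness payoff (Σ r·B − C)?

Option 2

Option 1: r to a full sibling = 0.5.
Option 1: Σ r·B − C = (2·0.5·0.0645) − 0.38 = -0.3155.
Option 2: r to a full sibling = 0.5.
Option 2: r to an offspring = 0.5.
Option 2: Σ r·B − C = (3·0.5·0.13 + 2·0.5·0.402) − 0.39 = 0.207.
Option 2 has the higher net inclusive-fitness payoff.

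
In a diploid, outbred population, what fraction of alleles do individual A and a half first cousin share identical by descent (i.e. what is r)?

Half first cousins share one grandparent — one path of length 4: r = (1/2)^4 = 1/16.

0.0625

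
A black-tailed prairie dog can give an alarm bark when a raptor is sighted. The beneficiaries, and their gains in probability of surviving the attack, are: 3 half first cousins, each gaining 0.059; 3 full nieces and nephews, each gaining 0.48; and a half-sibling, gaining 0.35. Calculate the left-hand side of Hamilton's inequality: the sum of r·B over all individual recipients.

0.4585625

r to a half first cousin = 1/16 (half first cousins share one grandparent — one path of length 4: r = (1/2)^4 = 1/16).
r to a full niece or nephew = 0.25 (full aunt/uncle↔niece/nephew: two paths of length 3 through the shared grandparent pair: r = 2·(1/2)^3 = 1/4).
r to a half-sibling = 0.25 (half-sibs share one parent — one path of length 2: r = (1/2)^2 = 1/4).
Summing one r·B term per recipient: 3·0.0625·0.059 + 3·0.25·0.48 + 1·0.25·0.35 = 0.4585625.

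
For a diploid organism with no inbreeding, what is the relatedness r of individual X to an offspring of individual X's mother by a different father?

Each parent–offspring link contributes a factor of 1/2, and independent paths through distinct common ancestors add.
Half-sibs share one parent — one path of length 2: r = (1/2)^2 = 1/4.

0.25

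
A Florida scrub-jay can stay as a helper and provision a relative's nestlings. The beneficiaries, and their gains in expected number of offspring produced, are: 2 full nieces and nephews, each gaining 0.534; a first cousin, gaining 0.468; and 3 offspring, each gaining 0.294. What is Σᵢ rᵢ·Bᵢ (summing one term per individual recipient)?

r to a full niece or nephew = 0.25 (full aunt/uncle↔niece/nephew: two paths of length 3 through the shared grandparent pair: r = 2·(1/2)^3 = 1/4).
r to a first cousin = 1/8 (first cousins share one grandparent pair — two paths of length 4: r = 2·(1/2)^4 = 1/8).
r to an offspring = 1/2 (one parent–offspring link: r = (1/2)^1 = 1/2).
Summing one r·B term per recipient: 2·0.25·0.534 + 1·0.125·0.468 + 3·0.5·0.294 = 0.7665.

0.7665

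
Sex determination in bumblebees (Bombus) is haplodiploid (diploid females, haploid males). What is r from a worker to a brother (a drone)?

Her haploid brother carries none of their father's genes and a random half of their mother's genome; that half matches the maternal half of her own genome with probability 1/2: r = 1/2 · 1/2 = 1/4.

0.25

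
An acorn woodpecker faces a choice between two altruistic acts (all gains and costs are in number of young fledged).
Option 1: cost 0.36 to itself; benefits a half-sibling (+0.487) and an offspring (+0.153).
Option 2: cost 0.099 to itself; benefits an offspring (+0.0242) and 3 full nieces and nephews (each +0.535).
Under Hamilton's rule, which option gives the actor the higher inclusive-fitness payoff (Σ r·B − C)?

Option 1: r to a half-sibling = 0.25.
Option 1: r to an offspring = 0.5.
Option 1: Σ r·B − C = (1·0.25·0.487 + 1·0.5·0.153) − 0.36 = -0.16175.
Option 2: r to an offspring = 0.5.
Option 2: r to a full niece or nephew = 0.25.
Option 2: Σ r·B − C = (1·0.5·0.0242 + 3·0.25·0.535) − 0.099 = 0.31435.
Option 2 has the higher net inclusive-fitness payoff.

Option 2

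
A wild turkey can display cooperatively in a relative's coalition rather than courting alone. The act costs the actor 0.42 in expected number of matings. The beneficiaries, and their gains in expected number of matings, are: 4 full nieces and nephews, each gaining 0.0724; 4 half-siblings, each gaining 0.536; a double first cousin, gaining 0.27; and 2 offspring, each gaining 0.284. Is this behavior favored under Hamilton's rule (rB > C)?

Yes

Hamilton's rule: the trait is favored when the sum of r·B over every recipient exceeds the actor's cost C.
r to a full niece or nephew = 1/4 (full aunt/uncle↔niece/nephew: two paths of length 3 through the shared grandparent pair: r = 2·(1/2)^3 = 1/4).
r to a half-sibling = 1/4 (half-sibs share one parent — one path of length 2: r = (1/2)^2 = 1/4).
r to a double first cousin = 0.25 (double first cousins share both grandparent pairs — four paths of length 4: r = 4·(1/2)^4 = 1/4).
r to an offspring = 1/2 (one parent–offspring link: r = (1/2)^1 = 1/2).
Summing one r·B term per recipient: 4·0.25·0.0724 + 4·0.25·0.536 + 1·0.25·0.27 + 2·0.5·0.284 = 0.9599.
0.9599 > 0.42: the indirect benefit exceeds the cost.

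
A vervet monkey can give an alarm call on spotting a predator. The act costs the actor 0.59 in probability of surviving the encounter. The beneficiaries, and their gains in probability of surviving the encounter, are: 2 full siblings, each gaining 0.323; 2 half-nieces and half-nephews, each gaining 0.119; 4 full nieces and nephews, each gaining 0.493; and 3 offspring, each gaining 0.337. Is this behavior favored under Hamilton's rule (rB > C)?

Yes

Hamilton's rule: the trait is favored when the sum of r·B over every recipient exceeds the actor's cost C.
r to a full sibling = 0.5 (full sibs share both parents — two paths of length 2: r = 2·(1/2)^2 = 1/2).
r to a half-niece or half-nephew = 1/8 (half-aunt/uncle↔niece/nephew: one path of length 3: r = (1/2)^3 = 1/8).
r to a full niece or nephew = 1/4 (full aunt/uncle↔niece/nephew: two paths of length 3 through the shared grandparent pair: r = 2·(1/2)^3 = 1/4).
r to an offspring = 1/2 (one parent–offspring link: r = (1/2)^1 = 1/2).
Summing one r·B term per recipient: 2·0.5·0.323 + 2·0.125·0.119 + 4·0.25·0.493 + 3·0.5·0.337 = 1.35125.
1.35125 > 0.59: the indirect benefit exceeds the cost.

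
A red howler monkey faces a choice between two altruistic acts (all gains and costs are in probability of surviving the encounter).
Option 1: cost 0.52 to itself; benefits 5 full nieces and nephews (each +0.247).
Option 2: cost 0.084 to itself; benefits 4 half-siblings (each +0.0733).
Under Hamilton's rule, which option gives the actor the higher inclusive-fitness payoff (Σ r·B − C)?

Option 2

Option 1: r to a full niece or nephew = 0.25.
Option 1: Σ r·B − C = (5·0.25·0.247) − 0.52 = -0.21125.
Option 2: r to a half-sibling = 0.25.
Option 2: Σ r·B − C = (4·0.25·0.0733) − 0.084 = -0.0107.
Option 2 has the higher net inclusive-fitness payoff.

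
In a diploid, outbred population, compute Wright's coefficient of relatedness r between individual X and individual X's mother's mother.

0.25

Each parent–offspring link contributes a factor of 1/2, and independent paths through distinct common ancestors add.
Two parent–offspring links: r = (1/2)^2 = 1/4.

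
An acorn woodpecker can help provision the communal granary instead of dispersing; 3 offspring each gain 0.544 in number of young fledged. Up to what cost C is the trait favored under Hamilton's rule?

0.816

r to an offspring = 1/2 (one parent–offspring link: r = (1/2)^1 = 1/2).
Hamilton's rule: n·r·B > C, so the trait is favored while C < n·r·B = 3·0.5·0.544 = 0.816.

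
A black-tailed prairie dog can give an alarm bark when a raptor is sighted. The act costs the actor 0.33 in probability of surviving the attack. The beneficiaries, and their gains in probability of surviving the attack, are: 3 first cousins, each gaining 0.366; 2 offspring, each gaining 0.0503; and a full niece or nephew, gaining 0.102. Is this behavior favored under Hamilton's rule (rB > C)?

Hamilton's rule: the trait is favored when the sum of r·B over every recipient exceeds the actor's cost C.
r to a first cousin = 0.125 (first cousins share one grandparent pair — two paths of length 4: r = 2·(1/2)^4 = 1/8).
r to an offspring = 0.5 (one parent–offspring link: r = (1/2)^1 = 1/2).
r to a full niece or nephew = 1/4 (full aunt/uncle↔niece/nephew: two paths of length 3 through the shared grandparent pair: r = 2·(1/2)^3 = 1/4).
Summing one r·B term per recipient: 3·0.125·0.366 + 2·0.5·0.0503 + 1·0.25·0.102 = 0.21305.
0.21305 < 0.33: the indirect benefit is less than the cost.

No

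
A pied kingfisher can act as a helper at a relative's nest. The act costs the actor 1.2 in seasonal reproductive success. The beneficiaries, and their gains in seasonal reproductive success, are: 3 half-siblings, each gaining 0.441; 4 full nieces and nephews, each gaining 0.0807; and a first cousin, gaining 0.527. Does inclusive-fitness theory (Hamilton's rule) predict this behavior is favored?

No

Hamilton's rule: the trait is favored when the sum of r·B over every recipient exceeds the actor's cost C.
r to a half-sibling = 0.25 (half-sibs share one parent — one path of length 2: r = (1/2)^2 = 1/4).
r to a full niece or nephew = 0.25 (full aunt/uncle↔niece/nephew: two paths of length 3 through the shared grandparent pair: r = 2·(1/2)^3 = 1/4).
r to a first cousin = 0.125 (first cousins share one grandparent pair — two paths of length 4: r = 2·(1/2)^4 = 1/8).
Summing one r·B term per recipient: 3·0.25·0.441 + 4·0.25·0.0807 + 1·0.125·0.527 = 0.477325.
0.477325 < 1.2: the indirect benefit is less than the cost.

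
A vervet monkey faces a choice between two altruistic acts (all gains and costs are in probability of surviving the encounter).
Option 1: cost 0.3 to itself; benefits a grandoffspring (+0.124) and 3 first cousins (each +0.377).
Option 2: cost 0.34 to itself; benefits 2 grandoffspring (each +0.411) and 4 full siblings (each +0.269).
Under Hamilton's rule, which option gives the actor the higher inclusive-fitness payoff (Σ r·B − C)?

Option 1: r to a grandoffspring = 0.25.
Option 1: r to a first cousin = 0.125.
Option 1: Σ r·B − C = (1·0.25·0.124 + 3·0.125·0.377) − 0.3 = -0.127625.
Option 2: r to a grandoffspring = 0.25.
Option 2: r to a full sibling = 0.5.
Option 2: Σ r·B − C = (2·0.25·0.411 + 4·0.5·0.269) − 0.34 = 0.4035.
Option 2 has the higher net inclusive-fitness payoff.

Option 2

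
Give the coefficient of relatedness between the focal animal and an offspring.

One parent–offspring link: r = (1/2)^1 = 1/2.

0.5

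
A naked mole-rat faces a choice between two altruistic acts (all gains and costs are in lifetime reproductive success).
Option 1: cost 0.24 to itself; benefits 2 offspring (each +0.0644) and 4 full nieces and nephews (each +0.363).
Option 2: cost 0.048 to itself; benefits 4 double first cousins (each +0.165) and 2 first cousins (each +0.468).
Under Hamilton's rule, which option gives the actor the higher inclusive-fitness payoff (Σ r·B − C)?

Option 1: r to an offspring = 0.5.
Option 1: r to a full niece or nephew = 0.25.
Option 1: Σ r·B − C = (2·0.5·0.0644 + 4·0.25·0.363) − 0.24 = 0.1874.
Option 2: r to a double first cousin = 0.25.
Option 2: r to a first cousin = 0.125.
Option 2: Σ r·B − C = (4·0.25·0.165 + 2·0.125·0.468) − 0.048 = 0.234.
Option 2 has the higher net inclusive-fitness payoff.

Option 2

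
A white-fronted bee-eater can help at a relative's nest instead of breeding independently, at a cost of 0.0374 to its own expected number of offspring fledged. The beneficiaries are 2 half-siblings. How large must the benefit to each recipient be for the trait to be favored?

0.0748

r to a half-sibling = 1/4 (half-sibs share one parent — one path of length 2: r = (1/2)^2 = 1/4).
Hamilton's rule with n recipients of equal r: n·r·B > C, so B > C/(n·r) = 0.0374/(2·0.25) = 0.0748.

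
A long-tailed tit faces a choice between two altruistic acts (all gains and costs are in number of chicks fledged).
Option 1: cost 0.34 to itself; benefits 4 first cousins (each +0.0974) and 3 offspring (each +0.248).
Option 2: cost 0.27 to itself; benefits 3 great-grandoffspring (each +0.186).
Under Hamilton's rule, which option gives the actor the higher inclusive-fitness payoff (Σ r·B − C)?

Option 1: r to a first cousin = 0.125.
Option 1: r to an offspring = 0.5.
Option 1: Σ r·B − C = (4·0.125·0.0974 + 3·0.5·0.248) − 0.34 = 0.0807.
Option 2: r to a great-grandoffspring = 0.125.
Option 2: Σ r·B − C = (3·0.125·0.186) − 0.27 = -0.20025.
Option 1 has the higher net inclusive-fitness payoff.

Option 1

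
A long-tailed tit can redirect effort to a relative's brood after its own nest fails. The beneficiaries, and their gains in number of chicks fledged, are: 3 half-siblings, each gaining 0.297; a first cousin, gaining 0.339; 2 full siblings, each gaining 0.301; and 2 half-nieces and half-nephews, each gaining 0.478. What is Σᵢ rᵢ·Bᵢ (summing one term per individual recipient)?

0.685625

r to a half-sibling = 0.25 (half-sibs share one parent — one path of length 2: r = (1/2)^2 = 1/4).
r to a first cousin = 0.125 (first cousins share one grandparent pair — two paths of length 4: r = 2·(1/2)^4 = 1/8).
r to a full sibling = 0.5 (full sibs share both parents — two paths of length 2: r = 2·(1/2)^2 = 1/2).
r to a half-niece or half-nephew = 1/8 (half-aunt/uncle↔niece/nephew: one path of length 3: r = (1/2)^3 = 1/8).
Summing one r·B term per recipient: 3·0.25·0.297 + 1·0.125·0.339 + 2·0.5·0.301 + 2·0.125·0.478 = 0.685625.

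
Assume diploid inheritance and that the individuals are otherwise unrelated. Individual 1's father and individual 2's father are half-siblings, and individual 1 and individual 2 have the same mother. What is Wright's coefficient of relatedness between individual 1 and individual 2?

0.3125

With two independent routes of shared ancestry, r is the sum of the two contributions.
Individual 1 and individual 2 are related in two ways: half first cousins through their fathers (r = 1/16) and half-sibs through their shared mother (r = 1/4).
r = 1/16 + 1/4 = 5/16 = 0.3125.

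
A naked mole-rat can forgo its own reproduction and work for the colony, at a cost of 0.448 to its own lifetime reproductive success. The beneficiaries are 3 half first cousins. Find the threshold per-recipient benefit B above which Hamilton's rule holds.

r to a half first cousin = 0.0625 (half first cousins share one grandparent — one path of length 4: r = (1/2)^4 = 1/16).
Hamilton's rule with n recipients of equal r: n·r·B > C, so B > C/(n·r) = 0.448/(3·0.0625) = 2.3893.

2.3893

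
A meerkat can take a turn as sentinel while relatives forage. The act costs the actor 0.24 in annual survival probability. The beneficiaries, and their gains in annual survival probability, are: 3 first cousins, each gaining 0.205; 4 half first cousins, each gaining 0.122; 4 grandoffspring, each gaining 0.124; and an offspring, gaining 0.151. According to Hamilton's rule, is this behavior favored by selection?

Hamilton's rule: the trait is favored when the sum of r·B over every recipient exceeds the actor's cost C.
r to a first cousin = 0.125 (first cousins share one grandparent pair — two paths of length 4: r = 2·(1/2)^4 = 1/8).
r to a half first cousin = 0.0625 (half first cousins share one grandparent — one path of length 4: r = (1/2)^4 = 1/16).
r to a grandoffspring = 0.25 (two parent–offspring links: r = (1/2)^2 = 1/4).
r to an offspring = 1/2 (one parent–offspring link: r = (1/2)^1 = 1/2).
Summing one r·B term per recipient: 3·0.125·0.205 + 4·0.0625·0.122 + 4·0.25·0.124 + 1·0.5·0.151 = 0.306875.
0.306875 > 0.24: the indirect benefit exceeds the cost.

Yes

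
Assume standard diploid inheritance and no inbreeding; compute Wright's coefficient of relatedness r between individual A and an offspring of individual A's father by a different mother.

Each parent–offspring link contributes a factor of 1/2, and independent paths through distinct common ancestors add.
Half-sibs share one parent — one path of length 2: r = (1/2)^2 = 1/4.

0.25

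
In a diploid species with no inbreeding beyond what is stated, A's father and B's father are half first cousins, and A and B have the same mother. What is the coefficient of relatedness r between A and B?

Wright's path rule: contributions from independent ancestry routes add.
A and B are related in two ways: half second cousins through their fathers (r = 1/64) and half-sibs through their shared mother (r = 1/4).
r = 1/64 + 1/4 = 17/64 = 0.265625.

0.265625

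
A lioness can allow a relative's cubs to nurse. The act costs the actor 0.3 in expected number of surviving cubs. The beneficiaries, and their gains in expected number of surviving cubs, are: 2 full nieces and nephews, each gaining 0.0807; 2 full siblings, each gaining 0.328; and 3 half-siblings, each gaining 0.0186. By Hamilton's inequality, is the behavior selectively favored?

Hamilton's rule: the trait is favored when the sum of r·B over every recipient exceeds the actor's cost C.
r to a full niece or nephew = 0.25 (full aunt/uncle↔niece/nephew: two paths of length 3 through the shared grandparent pair: r = 2·(1/2)^3 = 1/4).
r to a full sibling = 0.5 (full sibs share both parents — two paths of length 2: r = 2·(1/2)^2 = 1/2).
r to a half-sibling = 1/4 (half-sibs share one parent — one path of length 2: r = (1/2)^2 = 1/4).
Summing one r·B term per recipient: 2·0.25·0.0807 + 2·0.5·0.328 + 3·0.25·0.0186 = 0.3823.
0.3823 > 0.3: the indirect benefit exceeds the cost.

Yes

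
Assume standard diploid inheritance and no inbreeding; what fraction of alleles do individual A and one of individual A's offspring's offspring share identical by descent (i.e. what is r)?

0.25

Each parent–offspring link contributes a factor of 1/2, and independent paths through distinct common ancestors add.
Two parent–offspring links: r = (1/2)^2 = 1/4.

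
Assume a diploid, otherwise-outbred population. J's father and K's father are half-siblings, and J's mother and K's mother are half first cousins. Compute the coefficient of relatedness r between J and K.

0.078125

Wright's path rule: contributions from independent ancestry routes add.
J and K are related in two ways: half first cousins through their fathers (r = 1/16) and half second cousins through their mothers (r = 1/64).
r = 1/16 + 1/64 = 5/64 = 0.078125.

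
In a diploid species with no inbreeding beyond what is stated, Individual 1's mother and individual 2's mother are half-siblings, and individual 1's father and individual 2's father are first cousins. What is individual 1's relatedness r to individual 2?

Relatedness sums over independent paths through distinct common ancestors.
Individual 1 and individual 2 are related in two ways: half first cousins through their mothers (r = 1/16) and second cousins through their fathers (r = 1/32).
r = 1/16 + 1/32 = 0.09375.

0.09375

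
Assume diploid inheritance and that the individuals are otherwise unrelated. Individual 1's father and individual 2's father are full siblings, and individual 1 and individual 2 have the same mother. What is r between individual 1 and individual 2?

0.375

Relatedness sums over independent paths through distinct common ancestors.
Individual 1 and individual 2 are related in two ways: first cousins through their fathers (r = 1/8) and half-sibs through their shared mother (r = 1/4).
r = 1/8 + 1/4 = 3/8 = 0.375.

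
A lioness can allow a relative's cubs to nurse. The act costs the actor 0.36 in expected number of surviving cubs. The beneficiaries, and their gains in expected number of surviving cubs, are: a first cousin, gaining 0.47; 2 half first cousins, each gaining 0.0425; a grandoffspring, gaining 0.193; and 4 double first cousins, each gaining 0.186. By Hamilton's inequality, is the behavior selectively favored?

No

Hamilton's rule: the trait is favored when the sum of r·B over every recipient exceeds the actor's cost C.
r to a first cousin = 1/8 (first cousins share one grandparent pair — two paths of length 4: r = 2·(1/2)^4 = 1/8).
r to a half first cousin = 1/16 (half first cousins share one grandparent — one path of length 4: r = (1/2)^4 = 1/16).
r to a grandoffspring = 0.25 (two parent–offspring links: r = (1/2)^2 = 1/4).
r to a double first cousin = 0.25 (double first cousins share both grandparent pairs — four paths of length 4: r = 4·(1/2)^4 = 1/4).
Summing one r·B term per recipient: 1·0.125·0.47 + 2·0.0625·0.0425 + 1·0.25·0.193 + 4·0.25·0.186 = 0.2983125.
0.2983125 < 0.36: the indirect benefit is less than the cost.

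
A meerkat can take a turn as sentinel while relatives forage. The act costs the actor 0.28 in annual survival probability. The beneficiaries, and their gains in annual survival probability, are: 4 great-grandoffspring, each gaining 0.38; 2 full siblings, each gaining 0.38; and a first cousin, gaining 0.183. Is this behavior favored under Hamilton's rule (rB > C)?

Hamilton's rule: the trait is favored when the sum of r·B over every recipient exceeds the actor's cost C.
r to a great-grandoffspring = 0.125 (three parent–offspring links: r = (1/2)^3 = 1/8).
r to a full sibling = 0.5 (full sibs share both parents — two paths of length 2: r = 2·(1/2)^2 = 1/2).
r to a first cousin = 0.125 (first cousins share one grandparent pair — two paths of length 4: r = 2·(1/2)^4 = 1/8).
Summing one r·B term per recipient: 4·0.125·0.38 + 2·0.5·0.38 + 1·0.125·0.183 = 0.592875.
0.592875 > 0.28: the indirect benefit exceeds the cost.

Yes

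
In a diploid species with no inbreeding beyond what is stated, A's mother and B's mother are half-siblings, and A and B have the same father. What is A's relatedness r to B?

0.3125

Relatedness sums over independent paths through distinct common ancestors.
A and B are related in two ways: half first cousins through their mothers (r = 1/16) and half-sibs through their shared father (r = 1/4).
r = 1/16 + 1/4 = 0.3125.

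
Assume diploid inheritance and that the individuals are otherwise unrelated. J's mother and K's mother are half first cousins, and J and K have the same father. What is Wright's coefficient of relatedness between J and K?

0.265625

With two independent routes of shared ancestry, r is the sum of the two contributions.
J and K are related in two ways: half second cousins through their mothers (r = 1/64) and half-sibs through their shared father (r = 1/4).
r = 1/64 + 1/4 = 17/64 = 0.265625.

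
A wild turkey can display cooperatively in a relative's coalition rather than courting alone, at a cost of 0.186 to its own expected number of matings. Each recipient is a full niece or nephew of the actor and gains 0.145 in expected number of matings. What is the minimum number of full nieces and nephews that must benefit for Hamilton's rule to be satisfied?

6

r to a full niece or nephew = 0.25 (full aunt/uncle↔niece/nephew: two paths of length 3 through the shared grandparent pair: r = 2·(1/2)^3 = 1/4).
Hamilton's rule: n·r·B > C  ⇒  n > C/(r·B) = 0.186/(0.25·0.145) = 5.131.
The smallest integer exceeding 5.131 is 6.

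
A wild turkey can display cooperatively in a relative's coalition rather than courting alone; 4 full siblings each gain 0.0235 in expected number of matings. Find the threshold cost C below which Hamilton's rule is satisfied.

0.047

r to a full sibling = 1/2 (full sibs share both parents — two paths of length 2: r = 2·(1/2)^2 = 1/2).
Hamilton's rule: n·r·B > C, so the trait is favored while C < n·r·B = 4·0.5·0.0235 = 0.047.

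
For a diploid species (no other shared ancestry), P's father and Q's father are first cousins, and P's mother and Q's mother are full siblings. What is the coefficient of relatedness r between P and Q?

0.15625

Wright's path rule: contributions from independent ancestry routes add.
P and Q are related in two ways: second cousins through their fathers (r = 1/32) and first cousins through their mothers (r = 1/8).
r = 1/32 + 1/8 = 0.15625.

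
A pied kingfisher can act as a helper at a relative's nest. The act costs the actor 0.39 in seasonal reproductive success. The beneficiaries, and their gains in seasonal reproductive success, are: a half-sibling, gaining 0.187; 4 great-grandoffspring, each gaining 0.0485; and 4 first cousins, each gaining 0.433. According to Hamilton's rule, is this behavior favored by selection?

Hamilton's rule: the trait is favored when the sum of r·B over every recipient exceeds the actor's cost C.
r to a half-sibling = 0.25 (half-sibs share one parent — one path of length 2: r = (1/2)^2 = 1/4).
r to a great-grandoffspring = 0.125 (three parent–offspring links: r = (1/2)^3 = 1/8).
r to a first cousin = 0.125 (first cousins share one grandparent pair — two paths of length 4: r = 2·(1/2)^4 = 1/8).
Summing one r·B term per recipient: 1·0.25·0.187 + 4·0.125·0.0485 + 4·0.125·0.433 = 0.2875.
0.2875 < 0.39: the indirect benefit is less than the cost.

No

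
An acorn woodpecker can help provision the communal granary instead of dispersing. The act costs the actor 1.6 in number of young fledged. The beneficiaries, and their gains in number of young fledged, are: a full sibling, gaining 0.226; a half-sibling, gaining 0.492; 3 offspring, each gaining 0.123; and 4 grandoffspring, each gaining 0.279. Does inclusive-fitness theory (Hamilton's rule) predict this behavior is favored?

No

Hamilton's rule: the trait is favored when the sum of r·B over every recipient exceeds the actor's cost C.
r to a full sibling = 0.5 (full sibs share both parents — two paths of length 2: r = 2·(1/2)^2 = 1/2).
r to a half-sibling = 0.25 (half-sibs share one parent — one path of length 2: r = (1/2)^2 = 1/4).
r to an offspring = 1/2 (one parent–offspring link: r = (1/2)^1 = 1/2).
r to a grandoffspring = 1/4 (two parent–offspring links: r = (1/2)^2 = 1/4).
Summing one r·B term per recipient: 1·0.5·0.226 + 1·0.25·0.492 + 3·0.5·0.123 + 4·0.25·0.279 = 0.6995.
0.6995 < 1.6: the indirect benefit is less than the cost.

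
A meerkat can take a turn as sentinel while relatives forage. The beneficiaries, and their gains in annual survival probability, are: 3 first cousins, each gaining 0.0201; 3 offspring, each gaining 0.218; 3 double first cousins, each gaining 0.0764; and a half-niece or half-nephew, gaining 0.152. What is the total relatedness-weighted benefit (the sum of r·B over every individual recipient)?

r to a first cousin = 1/8 (first cousins share one grandparent pair — two paths of length 4: r = 2·(1/2)^4 = 1/8).
r to an offspring = 1/2 (one parent–offspring link: r = (1/2)^1 = 1/2).
r to a double first cousin = 0.25 (double first cousins share both grandparent pairs — four paths of length 4: r = 4·(1/2)^4 = 1/4).
r to a half-niece or half-nephew = 0.125 (half-aunt/uncle↔niece/nephew: one path of length 3: r = (1/2)^3 = 1/8).
Summing one r·B term per recipient: 3·0.125·0.0201 + 3·0.5·0.218 + 3·0.25·0.0764 + 1·0.125·0.152 = 0.4108375.

0.4108375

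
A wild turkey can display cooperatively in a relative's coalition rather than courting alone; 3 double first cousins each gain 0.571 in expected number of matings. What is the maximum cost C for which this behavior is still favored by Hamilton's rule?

r to a double first cousin = 1/4 (double first cousins share both grandparent pairs — four paths of length 4: r = 4·(1/2)^4 = 1/4).
Hamilton's rule: n·r·B > C, so the trait is favored while C < n·r·B = 3·0.25·0.571 = 0.42825.

0.42825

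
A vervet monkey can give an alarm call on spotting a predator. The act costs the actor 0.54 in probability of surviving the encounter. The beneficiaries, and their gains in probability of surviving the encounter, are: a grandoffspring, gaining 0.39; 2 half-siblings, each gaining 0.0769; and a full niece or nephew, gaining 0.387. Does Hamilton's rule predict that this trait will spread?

No

Hamilton's rule: the trait is favored when the sum of r·B over every recipient exceeds the actor's cost C.
r to a grandoffspring = 0.25 (two parent–offspring links: r = (1/2)^2 = 1/4).
r to a half-sibling = 0.25 (half-sibs share one parent — one path of length 2: r = (1/2)^2 = 1/4).
r to a full niece or nephew = 0.25 (full aunt/uncle↔niece/nephew: two paths of length 3 through the shared grandparent pair: r = 2·(1/2)^3 = 1/4).
Summing one r·B term per recipient: 1·0.25·0.39 + 2·0.25·0.0769 + 1·0.25·0.387 = 0.2327.
0.2327 < 0.54: the indirect benefit is less than the cost.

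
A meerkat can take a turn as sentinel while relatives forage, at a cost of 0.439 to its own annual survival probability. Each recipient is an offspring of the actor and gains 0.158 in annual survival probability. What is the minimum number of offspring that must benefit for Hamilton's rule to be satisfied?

6

r to an offspring = 1/2 (one parent–offspring link: r = (1/2)^1 = 1/2).
Hamilton's rule: n·r·B > C  ⇒  n > C/(r·B) = 0.439/(0.5·0.158) = 5.557.
The smallest integer exceeding 5.557 is 6.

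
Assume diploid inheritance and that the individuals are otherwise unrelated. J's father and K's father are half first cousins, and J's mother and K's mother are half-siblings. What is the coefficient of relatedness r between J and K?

Independent pedigree routes through distinct common ancestors add.
J and K are related in two ways: half second cousins through their fathers (r = 1/64) and half first cousins through their mothers (r = 1/16).
r = 1/64 + 1/16 = 5/64 = 0.078125.

0.078125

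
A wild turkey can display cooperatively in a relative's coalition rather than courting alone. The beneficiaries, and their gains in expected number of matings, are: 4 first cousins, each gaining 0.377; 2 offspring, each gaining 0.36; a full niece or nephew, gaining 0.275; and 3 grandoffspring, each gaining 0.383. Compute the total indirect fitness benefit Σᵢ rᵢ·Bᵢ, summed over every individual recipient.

r to a first cousin = 1/8 (first cousins share one grandparent pair — two paths of length 4: r = 2·(1/2)^4 = 1/8).
r to an offspring = 1/2 (one parent–offspring link: r = (1/2)^1 = 1/2).
r to a full niece or nephew = 0.25 (full aunt/uncle↔niece/nephew: two paths of length 3 through the shared grandparent pair: r = 2·(1/2)^3 = 1/4).
r to a grandoffspring = 1/4 (two parent–offspring links: r = (1/2)^2 = 1/4).
Summing one r·B term per recipient: 4·0.125·0.377 + 2·0.5·0.36 + 1·0.25·0.275 + 3·0.25·0.383 = 0.9045.

0.9045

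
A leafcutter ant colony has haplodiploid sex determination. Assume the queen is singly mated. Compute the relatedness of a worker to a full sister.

0.75

Haplodiploid full sisters inherit their father's entire haploid genome identically (contributing 1/2) and on average half of their mother's contribution (1/2 · 1/2 = 1/4); r = 1/2 + 1/4 = 3/4.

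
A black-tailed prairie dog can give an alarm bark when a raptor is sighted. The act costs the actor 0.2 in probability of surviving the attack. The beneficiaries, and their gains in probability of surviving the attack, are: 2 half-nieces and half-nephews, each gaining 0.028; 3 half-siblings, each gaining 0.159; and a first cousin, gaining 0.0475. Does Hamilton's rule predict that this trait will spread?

No

Hamilton's rule: the trait is favored when the sum of r·B over every recipient exceeds the actor's cost C.
r to a half-niece or half-nephew = 0.125 (half-aunt/uncle↔niece/nephew: one path of length 3: r = (1/2)^3 = 1/8).
r to a half-sibling = 0.25 (half-sibs share one parent — one path of length 2: r = (1/2)^2 = 1/4).
r to a first cousin = 0.125 (first cousins share one grandparent pair — two paths of length 4: r = 2·(1/2)^4 = 1/8).
Summing one r·B term per recipient: 2·0.125·0.028 + 3·0.25·0.159 + 1·0.125·0.0475 = 0.1321875.
0.1321875 < 0.2: the indirect benefit is less than the cost.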